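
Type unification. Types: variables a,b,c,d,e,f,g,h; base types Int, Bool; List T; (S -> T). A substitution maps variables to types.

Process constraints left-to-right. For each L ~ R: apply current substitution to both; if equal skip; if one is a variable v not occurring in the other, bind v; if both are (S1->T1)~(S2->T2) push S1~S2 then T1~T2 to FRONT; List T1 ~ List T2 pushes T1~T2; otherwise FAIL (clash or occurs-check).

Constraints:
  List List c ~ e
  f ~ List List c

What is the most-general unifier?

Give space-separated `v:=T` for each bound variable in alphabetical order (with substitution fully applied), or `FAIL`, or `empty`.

Answer: e:=List List c f:=List List c

Derivation:
step 1: unify List List c ~ e  [subst: {-} | 1 pending]
  bind e := List List c
step 2: unify f ~ List List c  [subst: {e:=List List c} | 0 pending]
  bind f := List List c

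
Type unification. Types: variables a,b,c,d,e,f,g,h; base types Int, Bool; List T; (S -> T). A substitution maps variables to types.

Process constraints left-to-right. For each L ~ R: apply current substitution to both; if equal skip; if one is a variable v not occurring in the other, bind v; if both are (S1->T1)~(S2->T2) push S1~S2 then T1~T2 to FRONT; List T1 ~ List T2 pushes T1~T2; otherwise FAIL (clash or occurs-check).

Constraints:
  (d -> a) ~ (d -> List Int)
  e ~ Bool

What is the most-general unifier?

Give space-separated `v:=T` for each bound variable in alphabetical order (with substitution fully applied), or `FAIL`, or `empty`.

Answer: a:=List Int e:=Bool

Derivation:
step 1: unify (d -> a) ~ (d -> List Int)  [subst: {-} | 1 pending]
  -> decompose arrow: push d~d, a~List Int
step 2: unify d ~ d  [subst: {-} | 2 pending]
  -> identical, skip
step 3: unify a ~ List Int  [subst: {-} | 1 pending]
  bind a := List Int
step 4: unify e ~ Bool  [subst: {a:=List Int} | 0 pending]
  bind e := Bool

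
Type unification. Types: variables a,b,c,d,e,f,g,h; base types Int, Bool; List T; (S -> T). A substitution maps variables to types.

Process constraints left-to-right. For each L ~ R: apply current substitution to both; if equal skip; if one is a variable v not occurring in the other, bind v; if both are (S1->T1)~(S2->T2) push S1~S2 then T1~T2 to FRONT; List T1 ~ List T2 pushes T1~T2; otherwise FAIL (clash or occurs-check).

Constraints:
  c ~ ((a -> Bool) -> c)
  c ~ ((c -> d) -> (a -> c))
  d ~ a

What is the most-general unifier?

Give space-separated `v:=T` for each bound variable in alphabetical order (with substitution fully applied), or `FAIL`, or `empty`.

Answer: FAIL

Derivation:
step 1: unify c ~ ((a -> Bool) -> c)  [subst: {-} | 2 pending]
  occurs-check fail: c in ((a -> Bool) -> c)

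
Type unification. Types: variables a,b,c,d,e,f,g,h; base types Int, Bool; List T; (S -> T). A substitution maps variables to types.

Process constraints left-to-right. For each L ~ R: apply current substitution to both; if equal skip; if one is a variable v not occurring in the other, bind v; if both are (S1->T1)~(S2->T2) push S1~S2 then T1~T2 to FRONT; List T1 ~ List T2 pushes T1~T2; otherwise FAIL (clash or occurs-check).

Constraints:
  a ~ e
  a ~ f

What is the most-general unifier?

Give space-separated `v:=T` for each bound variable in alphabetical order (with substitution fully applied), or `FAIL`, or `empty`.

step 1: unify a ~ e  [subst: {-} | 1 pending]
  bind a := e
step 2: unify e ~ f  [subst: {a:=e} | 0 pending]
  bind e := f

Answer: a:=f e:=f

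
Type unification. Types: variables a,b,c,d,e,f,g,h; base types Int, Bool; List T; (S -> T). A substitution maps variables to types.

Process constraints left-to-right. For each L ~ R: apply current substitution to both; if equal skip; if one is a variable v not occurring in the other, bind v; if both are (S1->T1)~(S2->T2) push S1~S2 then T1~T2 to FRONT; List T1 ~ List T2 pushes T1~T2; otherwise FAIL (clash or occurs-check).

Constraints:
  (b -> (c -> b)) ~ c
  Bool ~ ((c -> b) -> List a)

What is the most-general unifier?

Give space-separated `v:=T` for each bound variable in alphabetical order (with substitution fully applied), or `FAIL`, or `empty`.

Answer: FAIL

Derivation:
step 1: unify (b -> (c -> b)) ~ c  [subst: {-} | 1 pending]
  occurs-check fail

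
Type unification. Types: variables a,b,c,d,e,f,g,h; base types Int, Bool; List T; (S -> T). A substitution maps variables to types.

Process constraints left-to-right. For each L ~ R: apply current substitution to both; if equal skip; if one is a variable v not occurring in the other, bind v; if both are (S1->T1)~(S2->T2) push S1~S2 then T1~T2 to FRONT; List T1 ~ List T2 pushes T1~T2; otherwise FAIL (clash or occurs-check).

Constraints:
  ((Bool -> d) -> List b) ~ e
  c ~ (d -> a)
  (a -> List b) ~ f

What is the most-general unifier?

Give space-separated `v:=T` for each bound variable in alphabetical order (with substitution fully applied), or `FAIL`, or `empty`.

Answer: c:=(d -> a) e:=((Bool -> d) -> List b) f:=(a -> List b)

Derivation:
step 1: unify ((Bool -> d) -> List b) ~ e  [subst: {-} | 2 pending]
  bind e := ((Bool -> d) -> List b)
step 2: unify c ~ (d -> a)  [subst: {e:=((Bool -> d) -> List b)} | 1 pending]
  bind c := (d -> a)
step 3: unify (a -> List b) ~ f  [subst: {e:=((Bool -> d) -> List b), c:=(d -> a)} | 0 pending]
  bind f := (a -> List b)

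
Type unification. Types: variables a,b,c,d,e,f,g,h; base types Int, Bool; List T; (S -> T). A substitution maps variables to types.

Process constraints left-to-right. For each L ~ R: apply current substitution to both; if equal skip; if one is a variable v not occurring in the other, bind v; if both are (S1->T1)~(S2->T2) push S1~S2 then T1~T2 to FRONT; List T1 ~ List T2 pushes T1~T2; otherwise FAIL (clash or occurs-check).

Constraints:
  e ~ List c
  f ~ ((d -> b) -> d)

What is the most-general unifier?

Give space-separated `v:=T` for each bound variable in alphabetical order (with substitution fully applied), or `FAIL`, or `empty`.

step 1: unify e ~ List c  [subst: {-} | 1 pending]
  bind e := List c
step 2: unify f ~ ((d -> b) -> d)  [subst: {e:=List c} | 0 pending]
  bind f := ((d -> b) -> d)

Answer: e:=List c f:=((d -> b) -> d)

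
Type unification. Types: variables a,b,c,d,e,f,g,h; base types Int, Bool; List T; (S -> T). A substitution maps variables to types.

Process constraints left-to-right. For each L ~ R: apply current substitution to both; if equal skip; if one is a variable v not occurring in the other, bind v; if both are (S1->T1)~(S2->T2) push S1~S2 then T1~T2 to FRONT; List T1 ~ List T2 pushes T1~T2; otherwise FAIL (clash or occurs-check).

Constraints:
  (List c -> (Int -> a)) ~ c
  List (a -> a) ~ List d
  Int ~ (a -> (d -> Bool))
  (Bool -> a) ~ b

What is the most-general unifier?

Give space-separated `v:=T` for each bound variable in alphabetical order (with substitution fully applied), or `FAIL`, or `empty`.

step 1: unify (List c -> (Int -> a)) ~ c  [subst: {-} | 3 pending]
  occurs-check fail

Answer: FAIL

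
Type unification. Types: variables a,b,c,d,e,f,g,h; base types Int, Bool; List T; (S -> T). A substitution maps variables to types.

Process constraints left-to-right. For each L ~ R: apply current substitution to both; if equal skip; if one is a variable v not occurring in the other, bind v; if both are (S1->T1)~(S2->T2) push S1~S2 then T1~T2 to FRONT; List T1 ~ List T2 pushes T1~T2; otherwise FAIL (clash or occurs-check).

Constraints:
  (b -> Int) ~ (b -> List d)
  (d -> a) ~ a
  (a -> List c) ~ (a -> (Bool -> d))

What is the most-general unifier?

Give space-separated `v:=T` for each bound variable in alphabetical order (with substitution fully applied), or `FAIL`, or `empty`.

step 1: unify (b -> Int) ~ (b -> List d)  [subst: {-} | 2 pending]
  -> decompose arrow: push b~b, Int~List d
step 2: unify b ~ b  [subst: {-} | 3 pending]
  -> identical, skip
step 3: unify Int ~ List d  [subst: {-} | 2 pending]
  clash: Int vs List d

Answer: FAIL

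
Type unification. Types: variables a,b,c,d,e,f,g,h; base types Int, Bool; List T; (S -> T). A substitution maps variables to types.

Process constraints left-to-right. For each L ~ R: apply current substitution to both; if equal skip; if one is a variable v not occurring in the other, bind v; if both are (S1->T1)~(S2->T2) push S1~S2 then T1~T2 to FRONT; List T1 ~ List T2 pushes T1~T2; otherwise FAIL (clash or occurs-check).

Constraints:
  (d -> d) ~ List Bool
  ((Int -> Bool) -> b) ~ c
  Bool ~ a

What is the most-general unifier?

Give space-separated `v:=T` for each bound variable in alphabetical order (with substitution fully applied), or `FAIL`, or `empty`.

Answer: FAIL

Derivation:
step 1: unify (d -> d) ~ List Bool  [subst: {-} | 2 pending]
  clash: (d -> d) vs List Bool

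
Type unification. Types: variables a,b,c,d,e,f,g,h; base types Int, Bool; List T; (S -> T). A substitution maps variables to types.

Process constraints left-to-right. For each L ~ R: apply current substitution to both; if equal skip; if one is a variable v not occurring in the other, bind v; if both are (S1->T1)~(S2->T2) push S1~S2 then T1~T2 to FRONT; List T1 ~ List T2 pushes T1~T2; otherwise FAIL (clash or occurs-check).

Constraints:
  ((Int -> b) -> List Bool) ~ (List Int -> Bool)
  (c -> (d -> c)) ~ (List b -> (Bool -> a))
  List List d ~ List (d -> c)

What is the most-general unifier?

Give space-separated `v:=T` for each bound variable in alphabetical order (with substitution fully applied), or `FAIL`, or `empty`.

step 1: unify ((Int -> b) -> List Bool) ~ (List Int -> Bool)  [subst: {-} | 2 pending]
  -> decompose arrow: push (Int -> b)~List Int, List Bool~Bool
step 2: unify (Int -> b) ~ List Int  [subst: {-} | 3 pending]
  clash: (Int -> b) vs List Int

Answer: FAIL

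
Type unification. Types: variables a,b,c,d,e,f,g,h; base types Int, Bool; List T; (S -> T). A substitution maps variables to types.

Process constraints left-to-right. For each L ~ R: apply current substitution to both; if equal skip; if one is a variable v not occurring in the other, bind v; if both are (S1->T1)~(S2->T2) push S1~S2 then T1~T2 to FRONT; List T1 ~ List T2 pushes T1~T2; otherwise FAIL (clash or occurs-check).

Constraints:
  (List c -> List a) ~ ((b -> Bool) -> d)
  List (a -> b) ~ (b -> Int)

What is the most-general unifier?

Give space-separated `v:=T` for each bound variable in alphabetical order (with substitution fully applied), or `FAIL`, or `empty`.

Answer: FAIL

Derivation:
step 1: unify (List c -> List a) ~ ((b -> Bool) -> d)  [subst: {-} | 1 pending]
  -> decompose arrow: push List c~(b -> Bool), List a~d
step 2: unify List c ~ (b -> Bool)  [subst: {-} | 2 pending]
  clash: List c vs (b -> Bool)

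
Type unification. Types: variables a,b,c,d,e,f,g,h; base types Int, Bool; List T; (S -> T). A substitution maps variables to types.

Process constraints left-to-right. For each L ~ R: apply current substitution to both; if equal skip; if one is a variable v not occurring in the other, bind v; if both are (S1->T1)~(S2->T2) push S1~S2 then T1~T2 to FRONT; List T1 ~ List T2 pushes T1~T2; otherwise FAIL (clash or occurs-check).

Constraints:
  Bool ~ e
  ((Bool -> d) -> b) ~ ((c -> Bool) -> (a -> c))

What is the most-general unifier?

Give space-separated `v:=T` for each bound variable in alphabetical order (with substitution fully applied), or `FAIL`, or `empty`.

Answer: b:=(a -> Bool) c:=Bool d:=Bool e:=Bool

Derivation:
step 1: unify Bool ~ e  [subst: {-} | 1 pending]
  bind e := Bool
step 2: unify ((Bool -> d) -> b) ~ ((c -> Bool) -> (a -> c))  [subst: {e:=Bool} | 0 pending]
  -> decompose arrow: push (Bool -> d)~(c -> Bool), b~(a -> c)
step 3: unify (Bool -> d) ~ (c -> Bool)  [subst: {e:=Bool} | 1 pending]
  -> decompose arrow: push Bool~c, d~Bool
step 4: unify Bool ~ c  [subst: {e:=Bool} | 2 pending]
  bind c := Bool
step 5: unify d ~ Bool  [subst: {e:=Bool, c:=Bool} | 1 pending]
  bind d := Bool
step 6: unify b ~ (a -> Bool)  [subst: {e:=Bool, c:=Bool, d:=Bool} | 0 pending]
  bind b := (a -> Bool)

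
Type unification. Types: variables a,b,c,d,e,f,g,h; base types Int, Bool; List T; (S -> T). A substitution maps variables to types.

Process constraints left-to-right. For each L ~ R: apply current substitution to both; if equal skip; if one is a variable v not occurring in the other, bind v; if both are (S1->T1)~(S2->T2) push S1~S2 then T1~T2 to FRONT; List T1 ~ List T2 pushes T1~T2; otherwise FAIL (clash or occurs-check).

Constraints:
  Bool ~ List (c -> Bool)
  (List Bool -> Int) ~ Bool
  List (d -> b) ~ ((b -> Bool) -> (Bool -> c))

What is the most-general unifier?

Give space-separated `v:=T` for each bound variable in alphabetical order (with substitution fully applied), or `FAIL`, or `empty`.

Answer: FAIL

Derivation:
step 1: unify Bool ~ List (c -> Bool)  [subst: {-} | 2 pending]
  clash: Bool vs List (c -> Bool)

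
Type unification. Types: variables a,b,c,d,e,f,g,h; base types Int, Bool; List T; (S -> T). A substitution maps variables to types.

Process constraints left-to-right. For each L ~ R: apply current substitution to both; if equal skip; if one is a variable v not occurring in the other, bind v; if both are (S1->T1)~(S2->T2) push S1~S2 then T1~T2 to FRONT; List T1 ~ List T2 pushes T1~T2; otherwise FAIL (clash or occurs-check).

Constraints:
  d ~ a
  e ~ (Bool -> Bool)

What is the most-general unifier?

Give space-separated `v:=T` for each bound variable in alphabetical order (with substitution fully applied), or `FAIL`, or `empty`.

Answer: d:=a e:=(Bool -> Bool)

Derivation:
step 1: unify d ~ a  [subst: {-} | 1 pending]
  bind d := a
step 2: unify e ~ (Bool -> Bool)  [subst: {d:=a} | 0 pending]
  bind e := (Bool -> Bool)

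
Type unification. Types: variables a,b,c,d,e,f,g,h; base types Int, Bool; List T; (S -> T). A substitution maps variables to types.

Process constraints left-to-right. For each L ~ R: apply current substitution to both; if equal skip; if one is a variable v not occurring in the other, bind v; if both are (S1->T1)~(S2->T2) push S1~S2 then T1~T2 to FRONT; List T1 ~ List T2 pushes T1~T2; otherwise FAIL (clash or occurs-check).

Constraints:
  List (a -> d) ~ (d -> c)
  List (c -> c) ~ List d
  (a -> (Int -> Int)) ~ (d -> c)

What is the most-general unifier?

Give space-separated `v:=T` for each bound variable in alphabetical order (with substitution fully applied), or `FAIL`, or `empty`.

step 1: unify List (a -> d) ~ (d -> c)  [subst: {-} | 2 pending]
  clash: List (a -> d) vs (d -> c)

Answer: FAIL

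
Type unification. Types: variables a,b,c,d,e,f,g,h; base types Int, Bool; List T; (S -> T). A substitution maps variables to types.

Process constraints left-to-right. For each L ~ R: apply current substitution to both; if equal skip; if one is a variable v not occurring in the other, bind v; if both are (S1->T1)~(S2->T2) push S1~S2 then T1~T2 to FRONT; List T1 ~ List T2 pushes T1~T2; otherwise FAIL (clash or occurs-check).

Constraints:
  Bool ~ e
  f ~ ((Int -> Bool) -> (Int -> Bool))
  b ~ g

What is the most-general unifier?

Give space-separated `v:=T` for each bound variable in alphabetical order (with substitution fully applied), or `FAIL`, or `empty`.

Answer: b:=g e:=Bool f:=((Int -> Bool) -> (Int -> Bool))

Derivation:
step 1: unify Bool ~ e  [subst: {-} | 2 pending]
  bind e := Bool
step 2: unify f ~ ((Int -> Bool) -> (Int -> Bool))  [subst: {e:=Bool} | 1 pending]
  bind f := ((Int -> Bool) -> (Int -> Bool))
step 3: unify b ~ g  [subst: {e:=Bool, f:=((Int -> Bool) -> (Int -> Bool))} | 0 pending]
  bind b := g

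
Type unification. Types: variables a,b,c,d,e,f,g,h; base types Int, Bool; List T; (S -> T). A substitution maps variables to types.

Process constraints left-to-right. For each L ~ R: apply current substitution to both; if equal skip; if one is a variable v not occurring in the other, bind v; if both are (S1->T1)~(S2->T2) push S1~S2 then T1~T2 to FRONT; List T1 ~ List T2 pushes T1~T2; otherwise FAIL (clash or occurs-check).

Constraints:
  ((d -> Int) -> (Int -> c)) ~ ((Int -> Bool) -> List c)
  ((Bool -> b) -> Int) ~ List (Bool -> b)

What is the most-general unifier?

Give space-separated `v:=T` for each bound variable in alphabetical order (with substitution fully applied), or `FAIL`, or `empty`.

step 1: unify ((d -> Int) -> (Int -> c)) ~ ((Int -> Bool) -> List c)  [subst: {-} | 1 pending]
  -> decompose arrow: push (d -> Int)~(Int -> Bool), (Int -> c)~List c
step 2: unify (d -> Int) ~ (Int -> Bool)  [subst: {-} | 2 pending]
  -> decompose arrow: push d~Int, Int~Bool
step 3: unify d ~ Int  [subst: {-} | 3 pending]
  bind d := Int
step 4: unify Int ~ Bool  [subst: {d:=Int} | 2 pending]
  clash: Int vs Bool

Answer: FAIL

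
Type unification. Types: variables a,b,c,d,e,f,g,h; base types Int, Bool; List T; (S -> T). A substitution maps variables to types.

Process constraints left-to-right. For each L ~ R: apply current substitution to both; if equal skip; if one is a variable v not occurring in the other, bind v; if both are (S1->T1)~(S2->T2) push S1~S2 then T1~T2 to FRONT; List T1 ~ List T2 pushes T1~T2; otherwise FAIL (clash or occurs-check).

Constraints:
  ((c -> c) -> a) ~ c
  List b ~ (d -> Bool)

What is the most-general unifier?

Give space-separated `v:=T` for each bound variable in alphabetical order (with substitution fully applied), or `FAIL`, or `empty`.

step 1: unify ((c -> c) -> a) ~ c  [subst: {-} | 1 pending]
  occurs-check fail

Answer: FAIL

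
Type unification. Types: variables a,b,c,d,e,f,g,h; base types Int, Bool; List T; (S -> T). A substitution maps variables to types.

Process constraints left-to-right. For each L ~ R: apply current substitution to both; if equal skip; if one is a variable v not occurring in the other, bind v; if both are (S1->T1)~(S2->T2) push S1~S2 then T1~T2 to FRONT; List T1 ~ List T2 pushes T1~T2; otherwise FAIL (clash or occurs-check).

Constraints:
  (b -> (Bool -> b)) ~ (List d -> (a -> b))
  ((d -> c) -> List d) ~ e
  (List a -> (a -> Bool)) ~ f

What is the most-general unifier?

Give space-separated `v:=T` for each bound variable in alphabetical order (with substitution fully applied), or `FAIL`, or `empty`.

step 1: unify (b -> (Bool -> b)) ~ (List d -> (a -> b))  [subst: {-} | 2 pending]
  -> decompose arrow: push b~List d, (Bool -> b)~(a -> b)
step 2: unify b ~ List d  [subst: {-} | 3 pending]
  bind b := List d
step 3: unify (Bool -> List d) ~ (a -> List d)  [subst: {b:=List d} | 2 pending]
  -> decompose arrow: push Bool~a, List d~List d
step 4: unify Bool ~ a  [subst: {b:=List d} | 3 pending]
  bind a := Bool
step 5: unify List d ~ List d  [subst: {b:=List d, a:=Bool} | 2 pending]
  -> identical, skip
step 6: unify ((d -> c) -> List d) ~ e  [subst: {b:=List d, a:=Bool} | 1 pending]
  bind e := ((d -> c) -> List d)
step 7: unify (List Bool -> (Bool -> Bool)) ~ f  [subst: {b:=List d, a:=Bool, e:=((d -> c) -> List d)} | 0 pending]
  bind f := (List Bool -> (Bool -> Bool))

Answer: a:=Bool b:=List d e:=((d -> c) -> List d) f:=(List Bool -> (Bool -> Bool))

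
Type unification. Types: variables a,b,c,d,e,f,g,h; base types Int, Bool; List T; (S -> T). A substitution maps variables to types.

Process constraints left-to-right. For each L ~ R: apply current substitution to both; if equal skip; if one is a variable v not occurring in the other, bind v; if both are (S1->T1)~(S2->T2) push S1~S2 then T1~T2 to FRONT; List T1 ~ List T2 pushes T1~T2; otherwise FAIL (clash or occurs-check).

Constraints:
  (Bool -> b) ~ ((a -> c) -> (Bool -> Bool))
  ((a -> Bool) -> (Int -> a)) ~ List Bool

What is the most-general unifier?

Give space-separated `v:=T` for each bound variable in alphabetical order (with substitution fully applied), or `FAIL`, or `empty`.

Answer: FAIL

Derivation:
step 1: unify (Bool -> b) ~ ((a -> c) -> (Bool -> Bool))  [subst: {-} | 1 pending]
  -> decompose arrow: push Bool~(a -> c), b~(Bool -> Bool)
step 2: unify Bool ~ (a -> c)  [subst: {-} | 2 pending]
  clash: Bool vs (a -> c)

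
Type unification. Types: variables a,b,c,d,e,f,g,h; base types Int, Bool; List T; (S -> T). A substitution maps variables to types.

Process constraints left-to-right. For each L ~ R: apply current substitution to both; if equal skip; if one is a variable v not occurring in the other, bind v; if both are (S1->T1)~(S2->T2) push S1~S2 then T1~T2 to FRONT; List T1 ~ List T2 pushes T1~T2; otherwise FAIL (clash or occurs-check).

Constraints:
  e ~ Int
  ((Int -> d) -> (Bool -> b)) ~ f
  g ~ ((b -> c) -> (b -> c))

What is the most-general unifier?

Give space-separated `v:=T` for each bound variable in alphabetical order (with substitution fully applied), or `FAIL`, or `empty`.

step 1: unify e ~ Int  [subst: {-} | 2 pending]
  bind e := Int
step 2: unify ((Int -> d) -> (Bool -> b)) ~ f  [subst: {e:=Int} | 1 pending]
  bind f := ((Int -> d) -> (Bool -> b))
step 3: unify g ~ ((b -> c) -> (b -> c))  [subst: {e:=Int, f:=((Int -> d) -> (Bool -> b))} | 0 pending]
  bind g := ((b -> c) -> (b -> c))

Answer: e:=Int f:=((Int -> d) -> (Bool -> b)) g:=((b -> c) -> (b -> c))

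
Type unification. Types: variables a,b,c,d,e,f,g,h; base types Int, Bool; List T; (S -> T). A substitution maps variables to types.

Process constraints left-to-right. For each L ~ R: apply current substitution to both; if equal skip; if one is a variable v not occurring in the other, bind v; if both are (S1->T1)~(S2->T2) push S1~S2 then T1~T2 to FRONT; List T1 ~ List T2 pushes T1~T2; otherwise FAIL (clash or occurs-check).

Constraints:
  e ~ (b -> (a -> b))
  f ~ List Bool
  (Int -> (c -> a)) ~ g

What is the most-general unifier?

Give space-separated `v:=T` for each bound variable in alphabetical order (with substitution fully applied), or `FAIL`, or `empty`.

step 1: unify e ~ (b -> (a -> b))  [subst: {-} | 2 pending]
  bind e := (b -> (a -> b))
step 2: unify f ~ List Bool  [subst: {e:=(b -> (a -> b))} | 1 pending]
  bind f := List Bool
step 3: unify (Int -> (c -> a)) ~ g  [subst: {e:=(b -> (a -> b)), f:=List Bool} | 0 pending]
  bind g := (Int -> (c -> a))

Answer: e:=(b -> (a -> b)) f:=List Bool g:=(Int -> (c -> a))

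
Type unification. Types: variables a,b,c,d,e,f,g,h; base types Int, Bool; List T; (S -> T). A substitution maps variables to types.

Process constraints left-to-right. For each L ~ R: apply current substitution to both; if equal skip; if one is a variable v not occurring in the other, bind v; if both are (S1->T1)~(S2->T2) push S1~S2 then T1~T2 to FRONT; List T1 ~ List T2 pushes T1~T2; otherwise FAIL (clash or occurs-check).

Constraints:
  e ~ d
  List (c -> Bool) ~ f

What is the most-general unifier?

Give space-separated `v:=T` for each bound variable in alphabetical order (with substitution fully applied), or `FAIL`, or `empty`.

Answer: e:=d f:=List (c -> Bool)

Derivation:
step 1: unify e ~ d  [subst: {-} | 1 pending]
  bind e := d
step 2: unify List (c -> Bool) ~ f  [subst: {e:=d} | 0 pending]
  bind f := List (c -> Bool)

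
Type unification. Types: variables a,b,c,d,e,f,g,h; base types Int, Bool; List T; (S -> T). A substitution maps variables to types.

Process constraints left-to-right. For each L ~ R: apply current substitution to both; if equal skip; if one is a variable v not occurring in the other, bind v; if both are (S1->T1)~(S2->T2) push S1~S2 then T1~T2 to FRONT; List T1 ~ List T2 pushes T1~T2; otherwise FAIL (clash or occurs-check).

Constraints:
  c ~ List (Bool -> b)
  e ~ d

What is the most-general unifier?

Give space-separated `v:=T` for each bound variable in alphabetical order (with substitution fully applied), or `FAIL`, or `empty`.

Answer: c:=List (Bool -> b) e:=d

Derivation:
step 1: unify c ~ List (Bool -> b)  [subst: {-} | 1 pending]
  bind c := List (Bool -> b)
step 2: unify e ~ d  [subst: {c:=List (Bool -> b)} | 0 pending]
  bind e := d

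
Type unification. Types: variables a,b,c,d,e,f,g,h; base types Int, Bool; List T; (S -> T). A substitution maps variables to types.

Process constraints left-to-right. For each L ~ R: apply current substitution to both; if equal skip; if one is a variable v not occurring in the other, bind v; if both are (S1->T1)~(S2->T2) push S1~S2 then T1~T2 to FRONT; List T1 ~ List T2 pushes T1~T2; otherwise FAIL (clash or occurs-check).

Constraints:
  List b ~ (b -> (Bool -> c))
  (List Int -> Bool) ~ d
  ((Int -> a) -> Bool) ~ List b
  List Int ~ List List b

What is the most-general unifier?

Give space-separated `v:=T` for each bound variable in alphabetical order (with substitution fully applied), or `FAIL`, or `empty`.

step 1: unify List b ~ (b -> (Bool -> c))  [subst: {-} | 3 pending]
  clash: List b vs (b -> (Bool -> c))

Answer: FAIL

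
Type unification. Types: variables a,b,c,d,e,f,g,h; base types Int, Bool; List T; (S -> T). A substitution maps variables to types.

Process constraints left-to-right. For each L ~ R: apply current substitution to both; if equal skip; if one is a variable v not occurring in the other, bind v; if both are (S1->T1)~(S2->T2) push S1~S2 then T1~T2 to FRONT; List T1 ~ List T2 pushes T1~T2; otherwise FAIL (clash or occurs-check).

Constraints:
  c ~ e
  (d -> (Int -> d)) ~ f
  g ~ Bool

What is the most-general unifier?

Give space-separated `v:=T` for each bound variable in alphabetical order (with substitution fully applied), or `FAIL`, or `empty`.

Answer: c:=e f:=(d -> (Int -> d)) g:=Bool

Derivation:
step 1: unify c ~ e  [subst: {-} | 2 pending]
  bind c := e
step 2: unify (d -> (Int -> d)) ~ f  [subst: {c:=e} | 1 pending]
  bind f := (d -> (Int -> d))
step 3: unify g ~ Bool  [subst: {c:=e, f:=(d -> (Int -> d))} | 0 pending]
  bind g := Bool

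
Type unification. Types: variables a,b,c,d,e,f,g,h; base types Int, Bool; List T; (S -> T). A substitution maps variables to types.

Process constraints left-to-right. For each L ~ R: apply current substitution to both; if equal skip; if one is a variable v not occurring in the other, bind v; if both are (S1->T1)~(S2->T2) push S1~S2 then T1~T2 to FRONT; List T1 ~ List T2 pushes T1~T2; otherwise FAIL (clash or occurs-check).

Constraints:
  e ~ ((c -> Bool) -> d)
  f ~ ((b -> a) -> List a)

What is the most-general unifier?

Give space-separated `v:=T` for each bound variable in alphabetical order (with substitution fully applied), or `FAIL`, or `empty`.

step 1: unify e ~ ((c -> Bool) -> d)  [subst: {-} | 1 pending]
  bind e := ((c -> Bool) -> d)
step 2: unify f ~ ((b -> a) -> List a)  [subst: {e:=((c -> Bool) -> d)} | 0 pending]
  bind f := ((b -> a) -> List a)

Answer: e:=((c -> Bool) -> d) f:=((b -> a) -> List a)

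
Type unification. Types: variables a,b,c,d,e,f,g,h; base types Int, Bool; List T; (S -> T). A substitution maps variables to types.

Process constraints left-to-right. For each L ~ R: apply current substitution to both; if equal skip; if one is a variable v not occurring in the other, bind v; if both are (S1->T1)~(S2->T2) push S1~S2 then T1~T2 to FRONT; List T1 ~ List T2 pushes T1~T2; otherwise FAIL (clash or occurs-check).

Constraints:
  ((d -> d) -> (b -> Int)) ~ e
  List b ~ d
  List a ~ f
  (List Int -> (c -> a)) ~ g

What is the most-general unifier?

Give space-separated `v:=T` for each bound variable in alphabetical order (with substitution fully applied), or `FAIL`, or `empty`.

Answer: d:=List b e:=((List b -> List b) -> (b -> Int)) f:=List a g:=(List Int -> (c -> a))

Derivation:
step 1: unify ((d -> d) -> (b -> Int)) ~ e  [subst: {-} | 3 pending]
  bind e := ((d -> d) -> (b -> Int))
step 2: unify List b ~ d  [subst: {e:=((d -> d) -> (b -> Int))} | 2 pending]
  bind d := List b
step 3: unify List a ~ f  [subst: {e:=((d -> d) -> (b -> Int)), d:=List b} | 1 pending]
  bind f := List a
step 4: unify (List Int -> (c -> a)) ~ g  [subst: {e:=((d -> d) -> (b -> Int)), d:=List b, f:=List a} | 0 pending]
  bind g := (List Int -> (c -> a))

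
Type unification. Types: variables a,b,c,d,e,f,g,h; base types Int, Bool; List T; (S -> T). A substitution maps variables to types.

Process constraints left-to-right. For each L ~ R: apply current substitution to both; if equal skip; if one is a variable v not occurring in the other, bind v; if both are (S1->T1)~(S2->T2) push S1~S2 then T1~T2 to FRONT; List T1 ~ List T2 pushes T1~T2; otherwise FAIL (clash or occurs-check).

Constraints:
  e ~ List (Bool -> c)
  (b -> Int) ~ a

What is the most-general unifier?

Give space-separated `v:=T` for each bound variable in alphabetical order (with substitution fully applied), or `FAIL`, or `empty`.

Answer: a:=(b -> Int) e:=List (Bool -> c)

Derivation:
step 1: unify e ~ List (Bool -> c)  [subst: {-} | 1 pending]
  bind e := List (Bool -> c)
step 2: unify (b -> Int) ~ a  [subst: {e:=List (Bool -> c)} | 0 pending]
  bind a := (b -> Int)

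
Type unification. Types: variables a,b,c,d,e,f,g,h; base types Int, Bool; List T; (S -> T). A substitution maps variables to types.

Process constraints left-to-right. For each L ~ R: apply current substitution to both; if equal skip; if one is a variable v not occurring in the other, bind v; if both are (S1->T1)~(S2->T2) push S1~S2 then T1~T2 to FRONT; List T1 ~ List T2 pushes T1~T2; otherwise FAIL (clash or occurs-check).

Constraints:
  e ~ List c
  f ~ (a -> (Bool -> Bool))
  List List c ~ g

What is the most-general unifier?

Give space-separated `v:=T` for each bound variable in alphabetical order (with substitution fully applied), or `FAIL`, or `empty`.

Answer: e:=List c f:=(a -> (Bool -> Bool)) g:=List List c

Derivation:
step 1: unify e ~ List c  [subst: {-} | 2 pending]
  bind e := List c
step 2: unify f ~ (a -> (Bool -> Bool))  [subst: {e:=List c} | 1 pending]
  bind f := (a -> (Bool -> Bool))
step 3: unify List List c ~ g  [subst: {e:=List c, f:=(a -> (Bool -> Bool))} | 0 pending]
  bind g := List List c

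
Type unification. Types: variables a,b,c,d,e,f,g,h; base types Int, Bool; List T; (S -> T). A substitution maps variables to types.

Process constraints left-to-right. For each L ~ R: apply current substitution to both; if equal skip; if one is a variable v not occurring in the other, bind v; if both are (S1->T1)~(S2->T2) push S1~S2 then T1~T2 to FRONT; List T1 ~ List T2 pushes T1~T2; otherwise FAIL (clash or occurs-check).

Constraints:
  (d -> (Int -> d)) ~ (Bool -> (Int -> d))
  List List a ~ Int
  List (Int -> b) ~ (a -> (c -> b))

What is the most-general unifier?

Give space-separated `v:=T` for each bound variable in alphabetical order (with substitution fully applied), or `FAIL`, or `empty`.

step 1: unify (d -> (Int -> d)) ~ (Bool -> (Int -> d))  [subst: {-} | 2 pending]
  -> decompose arrow: push d~Bool, (Int -> d)~(Int -> d)
step 2: unify d ~ Bool  [subst: {-} | 3 pending]
  bind d := Bool
step 3: unify (Int -> Bool) ~ (Int -> Bool)  [subst: {d:=Bool} | 2 pending]
  -> identical, skip
step 4: unify List List a ~ Int  [subst: {d:=Bool} | 1 pending]
  clash: List List a vs Int

Answer: FAIL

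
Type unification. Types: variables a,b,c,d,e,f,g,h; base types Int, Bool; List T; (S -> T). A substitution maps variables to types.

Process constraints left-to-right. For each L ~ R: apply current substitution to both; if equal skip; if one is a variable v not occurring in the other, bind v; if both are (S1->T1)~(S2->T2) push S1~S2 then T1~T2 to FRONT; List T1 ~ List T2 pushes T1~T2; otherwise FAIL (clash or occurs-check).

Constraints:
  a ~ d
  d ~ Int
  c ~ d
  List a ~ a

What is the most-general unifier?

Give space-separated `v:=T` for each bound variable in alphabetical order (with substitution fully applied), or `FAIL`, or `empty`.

Answer: FAIL

Derivation:
step 1: unify a ~ d  [subst: {-} | 3 pending]
  bind a := d
step 2: unify d ~ Int  [subst: {a:=d} | 2 pending]
  bind d := Int
step 3: unify c ~ Int  [subst: {a:=d, d:=Int} | 1 pending]
  bind c := Int
step 4: unify List Int ~ Int  [subst: {a:=d, d:=Int, c:=Int} | 0 pending]
  clash: List Int vs Int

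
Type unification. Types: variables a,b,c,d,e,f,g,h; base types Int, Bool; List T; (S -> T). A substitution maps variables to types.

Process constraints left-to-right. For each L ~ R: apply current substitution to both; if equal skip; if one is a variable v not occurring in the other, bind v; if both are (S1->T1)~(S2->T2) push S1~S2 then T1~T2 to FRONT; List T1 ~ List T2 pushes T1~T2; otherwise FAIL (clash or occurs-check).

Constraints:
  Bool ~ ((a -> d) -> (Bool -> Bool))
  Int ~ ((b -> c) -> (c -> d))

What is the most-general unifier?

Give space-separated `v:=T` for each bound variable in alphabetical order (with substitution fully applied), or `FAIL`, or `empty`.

step 1: unify Bool ~ ((a -> d) -> (Bool -> Bool))  [subst: {-} | 1 pending]
  clash: Bool vs ((a -> d) -> (Bool -> Bool))

Answer: FAIL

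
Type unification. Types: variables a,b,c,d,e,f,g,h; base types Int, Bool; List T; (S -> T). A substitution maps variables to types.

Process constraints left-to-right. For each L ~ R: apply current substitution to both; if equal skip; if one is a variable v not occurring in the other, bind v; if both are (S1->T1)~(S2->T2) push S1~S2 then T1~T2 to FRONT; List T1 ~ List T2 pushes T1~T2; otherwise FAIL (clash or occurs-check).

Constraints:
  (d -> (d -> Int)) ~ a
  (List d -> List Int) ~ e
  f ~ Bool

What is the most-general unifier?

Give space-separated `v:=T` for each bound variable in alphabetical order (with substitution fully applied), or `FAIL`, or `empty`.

Answer: a:=(d -> (d -> Int)) e:=(List d -> List Int) f:=Bool

Derivation:
step 1: unify (d -> (d -> Int)) ~ a  [subst: {-} | 2 pending]
  bind a := (d -> (d -> Int))
step 2: unify (List d -> List Int) ~ e  [subst: {a:=(d -> (d -> Int))} | 1 pending]
  bind e := (List d -> List Int)
step 3: unify f ~ Bool  [subst: {a:=(d -> (d -> Int)), e:=(List d -> List Int)} | 0 pending]
  bind f := Bool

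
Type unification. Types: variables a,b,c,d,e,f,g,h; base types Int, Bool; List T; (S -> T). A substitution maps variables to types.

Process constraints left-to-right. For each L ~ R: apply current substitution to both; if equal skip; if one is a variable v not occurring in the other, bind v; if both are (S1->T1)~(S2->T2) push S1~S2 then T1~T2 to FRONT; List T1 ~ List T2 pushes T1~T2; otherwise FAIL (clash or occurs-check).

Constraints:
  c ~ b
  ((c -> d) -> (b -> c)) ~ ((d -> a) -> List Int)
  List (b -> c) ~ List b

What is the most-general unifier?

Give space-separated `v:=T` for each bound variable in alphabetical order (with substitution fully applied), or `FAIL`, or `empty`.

Answer: FAIL

Derivation:
step 1: unify c ~ b  [subst: {-} | 2 pending]
  bind c := b
step 2: unify ((b -> d) -> (b -> b)) ~ ((d -> a) -> List Int)  [subst: {c:=b} | 1 pending]
  -> decompose arrow: push (b -> d)~(d -> a), (b -> b)~List Int
step 3: unify (b -> d) ~ (d -> a)  [subst: {c:=b} | 2 pending]
  -> decompose arrow: push b~d, d~a
step 4: unify b ~ d  [subst: {c:=b} | 3 pending]
  bind b := d
step 5: unify d ~ a  [subst: {c:=b, b:=d} | 2 pending]
  bind d := a
step 6: unify (a -> a) ~ List Int  [subst: {c:=b, b:=d, d:=a} | 1 pending]
  clash: (a -> a) vs List Int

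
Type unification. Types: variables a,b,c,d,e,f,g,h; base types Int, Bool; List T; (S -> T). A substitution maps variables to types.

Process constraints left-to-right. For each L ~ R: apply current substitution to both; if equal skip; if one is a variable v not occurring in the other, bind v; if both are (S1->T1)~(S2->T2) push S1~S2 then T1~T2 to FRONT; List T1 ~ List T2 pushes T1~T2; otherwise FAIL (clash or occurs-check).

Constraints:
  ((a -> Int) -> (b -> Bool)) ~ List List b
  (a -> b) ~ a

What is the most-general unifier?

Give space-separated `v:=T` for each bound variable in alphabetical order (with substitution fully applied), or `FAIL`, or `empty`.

step 1: unify ((a -> Int) -> (b -> Bool)) ~ List List b  [subst: {-} | 1 pending]
  clash: ((a -> Int) -> (b -> Bool)) vs List List b

Answer: FAIL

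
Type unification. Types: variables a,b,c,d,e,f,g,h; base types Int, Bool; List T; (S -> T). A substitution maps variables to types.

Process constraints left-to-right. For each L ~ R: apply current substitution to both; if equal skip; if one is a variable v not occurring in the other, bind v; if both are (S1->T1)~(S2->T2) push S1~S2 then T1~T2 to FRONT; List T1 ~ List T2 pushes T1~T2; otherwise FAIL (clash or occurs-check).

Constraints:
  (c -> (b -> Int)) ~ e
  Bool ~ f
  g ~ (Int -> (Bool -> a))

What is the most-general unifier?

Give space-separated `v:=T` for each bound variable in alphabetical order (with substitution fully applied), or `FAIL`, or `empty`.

step 1: unify (c -> (b -> Int)) ~ e  [subst: {-} | 2 pending]
  bind e := (c -> (b -> Int))
step 2: unify Bool ~ f  [subst: {e:=(c -> (b -> Int))} | 1 pending]
  bind f := Bool
step 3: unify g ~ (Int -> (Bool -> a))  [subst: {e:=(c -> (b -> Int)), f:=Bool} | 0 pending]
  bind g := (Int -> (Bool -> a))

Answer: e:=(c -> (b -> Int)) f:=Bool g:=(Int -> (Bool -> a))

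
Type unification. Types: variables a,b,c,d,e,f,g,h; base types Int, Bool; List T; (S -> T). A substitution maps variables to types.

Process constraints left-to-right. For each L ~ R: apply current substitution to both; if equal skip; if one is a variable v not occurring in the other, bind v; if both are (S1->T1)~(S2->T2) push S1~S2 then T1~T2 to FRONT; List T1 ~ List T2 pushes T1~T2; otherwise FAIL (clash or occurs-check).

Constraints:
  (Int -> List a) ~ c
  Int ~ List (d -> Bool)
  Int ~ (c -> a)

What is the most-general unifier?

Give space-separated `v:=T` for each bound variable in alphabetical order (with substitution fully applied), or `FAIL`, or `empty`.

step 1: unify (Int -> List a) ~ c  [subst: {-} | 2 pending]
  bind c := (Int -> List a)
step 2: unify Int ~ List (d -> Bool)  [subst: {c:=(Int -> List a)} | 1 pending]
  clash: Int vs List (d -> Bool)

Answer: FAIL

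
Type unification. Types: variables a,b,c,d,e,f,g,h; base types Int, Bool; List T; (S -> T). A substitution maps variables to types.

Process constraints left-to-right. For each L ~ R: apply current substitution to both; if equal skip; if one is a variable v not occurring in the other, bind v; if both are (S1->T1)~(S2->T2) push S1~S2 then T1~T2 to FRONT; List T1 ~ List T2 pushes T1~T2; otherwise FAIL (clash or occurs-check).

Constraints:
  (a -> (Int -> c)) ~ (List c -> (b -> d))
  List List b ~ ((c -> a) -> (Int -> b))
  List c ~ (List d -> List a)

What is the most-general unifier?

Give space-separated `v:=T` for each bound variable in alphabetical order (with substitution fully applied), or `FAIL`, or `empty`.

Answer: FAIL

Derivation:
step 1: unify (a -> (Int -> c)) ~ (List c -> (b -> d))  [subst: {-} | 2 pending]
  -> decompose arrow: push a~List c, (Int -> c)~(b -> d)
step 2: unify a ~ List c  [subst: {-} | 3 pending]
  bind a := List c
step 3: unify (Int -> c) ~ (b -> d)  [subst: {a:=List c} | 2 pending]
  -> decompose arrow: push Int~b, c~d
step 4: unify Int ~ b  [subst: {a:=List c} | 3 pending]
  bind b := Int
step 5: unify c ~ d  [subst: {a:=List c, b:=Int} | 2 pending]
  bind c := d
step 6: unify List List Int ~ ((d -> List d) -> (Int -> Int))  [subst: {a:=List c, b:=Int, c:=d} | 1 pending]
  clash: List List Int vs ((d -> List d) -> (Int -> Int))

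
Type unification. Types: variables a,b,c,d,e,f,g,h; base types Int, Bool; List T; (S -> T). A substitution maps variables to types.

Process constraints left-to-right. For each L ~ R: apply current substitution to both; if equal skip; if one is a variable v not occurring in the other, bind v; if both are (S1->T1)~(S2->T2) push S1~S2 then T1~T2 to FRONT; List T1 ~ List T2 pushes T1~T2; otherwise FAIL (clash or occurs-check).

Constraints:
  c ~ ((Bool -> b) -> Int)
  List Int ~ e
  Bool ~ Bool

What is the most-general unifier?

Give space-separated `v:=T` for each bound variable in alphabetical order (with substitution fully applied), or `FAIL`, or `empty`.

Answer: c:=((Bool -> b) -> Int) e:=List Int

Derivation:
step 1: unify c ~ ((Bool -> b) -> Int)  [subst: {-} | 2 pending]
  bind c := ((Bool -> b) -> Int)
step 2: unify List Int ~ e  [subst: {c:=((Bool -> b) -> Int)} | 1 pending]
  bind e := List Int
step 3: unify Bool ~ Bool  [subst: {c:=((Bool -> b) -> Int), e:=List Int} | 0 pending]
  -> identical, skip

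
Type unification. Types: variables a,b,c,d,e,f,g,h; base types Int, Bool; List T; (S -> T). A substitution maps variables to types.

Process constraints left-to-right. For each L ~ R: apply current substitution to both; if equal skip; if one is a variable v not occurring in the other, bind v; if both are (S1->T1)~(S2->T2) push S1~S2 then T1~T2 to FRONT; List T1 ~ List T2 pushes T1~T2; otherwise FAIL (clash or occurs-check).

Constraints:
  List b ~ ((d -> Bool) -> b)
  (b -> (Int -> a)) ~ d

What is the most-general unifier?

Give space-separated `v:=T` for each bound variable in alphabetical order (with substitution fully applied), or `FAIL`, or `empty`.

step 1: unify List b ~ ((d -> Bool) -> b)  [subst: {-} | 1 pending]
  clash: List b vs ((d -> Bool) -> b)

Answer: FAIL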